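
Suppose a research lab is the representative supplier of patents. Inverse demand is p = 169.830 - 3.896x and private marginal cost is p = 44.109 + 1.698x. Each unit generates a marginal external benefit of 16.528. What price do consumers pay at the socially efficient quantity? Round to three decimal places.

Social marginal cost = private MC − MEB = 27.581 + 1.698x.
Set SMC = demand: 27.581 + 1.698x = 169.830 - 3.896x → x* = 25.4289.
Consumer price on the demand curve at x*: 169.830 − 3.896×25.4289 = 70.7590.

P = 70.759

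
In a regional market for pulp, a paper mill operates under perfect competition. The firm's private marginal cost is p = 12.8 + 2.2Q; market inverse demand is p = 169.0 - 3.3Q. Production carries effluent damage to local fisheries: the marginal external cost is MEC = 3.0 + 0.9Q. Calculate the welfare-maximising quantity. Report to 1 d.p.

Social marginal cost = private MC + MEC = 15.8 + 3.1Q.
Set SMC = demand: 15.8 + 3.1Q = 169.0 - 3.3Q → Q* = 23.9375.

Q* = 23.9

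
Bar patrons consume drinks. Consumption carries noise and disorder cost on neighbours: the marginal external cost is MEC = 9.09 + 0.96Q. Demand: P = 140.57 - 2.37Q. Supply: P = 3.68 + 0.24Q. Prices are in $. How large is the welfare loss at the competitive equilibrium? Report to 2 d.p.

DWL = $494.84

Market equilibrium (private): 3.68 + 0.24Q = 140.57 - 2.37Q → Q_m = 52.4483.
Social marginal benefit = demand − MEC = 131.48 - 3.33Q.
Set SMB = MC: 131.48 - 3.33Q = 3.68 + 0.24Q → Q* = 35.7983.
Between Q* and Q_m the wedge MC − SMB runs linearly from 0 to MEC(Q_m), so the loss is a triangle.
DWL = ½ × 16.6500 × 59.4403 = 494.8405.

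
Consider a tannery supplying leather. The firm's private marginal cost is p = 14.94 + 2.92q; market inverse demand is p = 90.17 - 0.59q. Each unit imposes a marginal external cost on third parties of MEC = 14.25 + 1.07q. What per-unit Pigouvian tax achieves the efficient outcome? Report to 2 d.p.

tax = 28.50 per unit

Social marginal cost = private MC + MEC = 29.19 + 3.99q.
Set SMC = demand: 29.19 + 3.99q = 90.17 - 0.59q → q* = 13.3144.
The Pigouvian tax equals MEC at q*: 14.25 + 1.07×13.3144 = 28.4964.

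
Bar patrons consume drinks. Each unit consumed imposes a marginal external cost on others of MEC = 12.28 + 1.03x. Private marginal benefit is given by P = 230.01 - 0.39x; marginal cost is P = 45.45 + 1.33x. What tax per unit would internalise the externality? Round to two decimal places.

Social marginal benefit = demand − MEC = 217.73 - 1.42x.
Set SMB = MC: 217.73 - 1.42x = 45.45 + 1.33x → x* = 62.6473.
The Pigouvian tax equals MEC at x*: 12.28 + 1.03×62.6473 = 76.8067.

tax = 76.81 per unit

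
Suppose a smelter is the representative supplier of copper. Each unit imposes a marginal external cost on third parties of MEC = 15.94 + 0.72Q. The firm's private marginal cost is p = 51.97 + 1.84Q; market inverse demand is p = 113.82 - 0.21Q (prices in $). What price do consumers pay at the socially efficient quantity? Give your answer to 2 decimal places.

P = $110.34

Social marginal cost = private MC + MEC = 67.91 + 2.56Q.
Set SMC = demand: 67.91 + 2.56Q = 113.82 - 0.21Q → Q* = 16.5740.
Consumer price on the demand curve at Q*: 113.82 − 0.21×16.5740 = 110.3395.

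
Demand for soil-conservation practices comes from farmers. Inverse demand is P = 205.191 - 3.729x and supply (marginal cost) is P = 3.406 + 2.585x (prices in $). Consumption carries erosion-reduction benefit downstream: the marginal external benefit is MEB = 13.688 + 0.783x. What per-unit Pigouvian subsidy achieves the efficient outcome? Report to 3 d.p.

Social marginal benefit = demand + MEB = 218.879 - 2.946x.
Set SMB = MC: 218.879 - 2.946x = 3.406 + 2.585x → x* = 38.9573.
The Pigouvian subsidy equals MEB at x*: 13.688 + 0.783×38.9573 = 44.1916.

subsidy = $44.192 per unit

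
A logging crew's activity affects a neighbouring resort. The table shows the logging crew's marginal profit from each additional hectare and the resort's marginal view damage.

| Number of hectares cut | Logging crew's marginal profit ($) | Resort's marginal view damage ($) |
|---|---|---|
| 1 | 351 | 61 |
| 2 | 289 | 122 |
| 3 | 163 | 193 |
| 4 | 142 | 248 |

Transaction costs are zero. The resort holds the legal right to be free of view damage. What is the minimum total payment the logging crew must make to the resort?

$183

Efficient level: marginal profit ≥ marginal view damage through level 2, so k* = 2.
With the resort holding the right, the logging crew must at least compensate total damage at k*: 61 + 122 = 183.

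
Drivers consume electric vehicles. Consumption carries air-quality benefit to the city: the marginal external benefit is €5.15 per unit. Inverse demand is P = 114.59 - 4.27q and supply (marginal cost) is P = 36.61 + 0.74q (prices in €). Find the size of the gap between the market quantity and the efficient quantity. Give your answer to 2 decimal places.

1.03 units

Market equilibrium (private): 36.61 + 0.74q = 114.59 - 4.27q → q_m = 15.5649.
Social marginal benefit = demand + MEB = 119.74 - 4.27q.
Set SMB = MC: 119.74 - 4.27q = 36.61 + 0.74q → q* = 16.5928.
Gap = |15.5649 − 16.5928| = 1.0279.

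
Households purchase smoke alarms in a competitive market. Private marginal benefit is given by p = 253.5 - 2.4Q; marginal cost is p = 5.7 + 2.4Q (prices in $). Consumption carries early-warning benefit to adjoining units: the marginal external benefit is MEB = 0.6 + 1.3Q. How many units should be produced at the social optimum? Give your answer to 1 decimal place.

Social marginal benefit = demand + MEB = 254.1 - 1.1Q.
Set SMB = MC: 254.1 - 1.1Q = 5.7 + 2.4Q → Q* = 70.9714.

Q* = 71.0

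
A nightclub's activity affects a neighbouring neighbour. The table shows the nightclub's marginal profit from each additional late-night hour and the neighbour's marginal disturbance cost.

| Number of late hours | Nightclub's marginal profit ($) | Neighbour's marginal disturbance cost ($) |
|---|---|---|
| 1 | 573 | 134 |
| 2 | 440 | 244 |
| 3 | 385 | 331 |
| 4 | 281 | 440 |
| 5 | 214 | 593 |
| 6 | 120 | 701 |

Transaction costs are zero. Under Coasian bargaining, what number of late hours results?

Bargaining reaches the level where marginal profit last exceeds marginal disturbance cost.
That holds through level 3 (385 ≥ 331) but not at 4 (281 < 440).

3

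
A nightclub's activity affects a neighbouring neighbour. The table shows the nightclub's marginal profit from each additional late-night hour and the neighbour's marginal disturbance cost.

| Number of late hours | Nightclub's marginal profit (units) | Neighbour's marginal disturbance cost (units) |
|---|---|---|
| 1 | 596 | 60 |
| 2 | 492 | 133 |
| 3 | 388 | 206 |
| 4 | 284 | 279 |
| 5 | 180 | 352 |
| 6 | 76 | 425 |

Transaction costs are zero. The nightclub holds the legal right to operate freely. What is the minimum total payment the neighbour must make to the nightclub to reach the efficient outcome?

Left alone the nightclub would choose level 6 (marginal profit stays positive).
Efficient level: k* = 4 (marginal profit ≥ marginal disturbance cost through 4).
The neighbour must at least cover the nightclub's forgone profit from cutting 6→4: 180 + 76 = 256.

256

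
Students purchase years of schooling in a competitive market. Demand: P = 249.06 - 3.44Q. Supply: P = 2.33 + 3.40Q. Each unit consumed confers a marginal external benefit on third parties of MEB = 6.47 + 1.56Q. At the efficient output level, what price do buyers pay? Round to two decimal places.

P = 84.10

Social marginal benefit = demand + MEB = 255.53 - 1.88Q.
Set SMB = MC: 255.53 - 1.88Q = 2.33 + 3.40Q → Q* = 47.9545.
Consumer price on the demand curve at Q*: 249.06 − 3.44×47.9545 = 84.0965.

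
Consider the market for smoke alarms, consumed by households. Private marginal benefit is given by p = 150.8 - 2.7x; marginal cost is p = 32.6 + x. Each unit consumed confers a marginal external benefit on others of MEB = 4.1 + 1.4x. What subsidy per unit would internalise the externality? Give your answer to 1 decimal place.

Social marginal benefit = demand + MEB = 154.9 - 1.3x.
Set SMB = MC: 154.9 - 1.3x = 32.6 + x → x* = 53.1739.
The Pigouvian subsidy equals MEB at x*: 4.1 + 1.4×53.1739 = 78.5435.

subsidy = 78.5 per unit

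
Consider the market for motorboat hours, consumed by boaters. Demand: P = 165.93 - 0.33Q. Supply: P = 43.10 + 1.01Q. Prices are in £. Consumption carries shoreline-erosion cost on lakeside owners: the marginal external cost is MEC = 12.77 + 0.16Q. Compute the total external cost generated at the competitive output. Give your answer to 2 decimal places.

£1842.74

Market equilibrium (private): 43.10 + 1.01Q = 165.93 - 0.33Q → Q_m = 91.6642.
Total external cost = ∫₀^{Q_m} (12.77 + 0.16Q) dQ = 12.77×91.6642 + ½×0.16×91.6642² = 1842.7379.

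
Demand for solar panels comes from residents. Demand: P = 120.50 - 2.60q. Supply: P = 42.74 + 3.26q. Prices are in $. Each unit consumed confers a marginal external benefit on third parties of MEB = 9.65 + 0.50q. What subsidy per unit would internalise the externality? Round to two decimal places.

subsidy = $17.80 per unit

Social marginal benefit = demand + MEB = 130.15 - 2.10q.
Set SMB = MC: 130.15 - 2.10q = 42.74 + 3.26q → q* = 16.3078.
The Pigouvian subsidy equals MEB at q*: 9.65 + 0.50×16.3078 = 17.8039.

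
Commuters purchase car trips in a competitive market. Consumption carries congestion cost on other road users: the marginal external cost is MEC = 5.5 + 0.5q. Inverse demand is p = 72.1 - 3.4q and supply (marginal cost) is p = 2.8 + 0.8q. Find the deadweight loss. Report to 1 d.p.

DWL = 20.1

Market equilibrium (private): 2.8 + 0.8q = 72.1 - 3.4q → q_m = 16.5000.
Social marginal benefit = demand − MEC = 66.6 - 3.9q.
Set SMB = MC: 66.6 - 3.9q = 2.8 + 0.8q → q* = 13.5745.
Between q* and q_m the wedge MC − SMB runs linearly from 0 to MEC(q_m), so the loss is a triangle.
DWL = ½ × 2.9255 × 13.7500 = 20.1128.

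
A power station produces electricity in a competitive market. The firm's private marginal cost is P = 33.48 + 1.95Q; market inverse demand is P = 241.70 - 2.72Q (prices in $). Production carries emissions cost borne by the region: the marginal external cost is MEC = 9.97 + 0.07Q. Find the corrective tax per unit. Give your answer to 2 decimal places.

tax = $12.90 per unit

Social marginal cost = private MC + MEC = 43.45 + 2.02Q.
Set SMC = demand: 43.45 + 2.02Q = 241.70 - 2.72Q → Q* = 41.8249.
The Pigouvian tax equals MEC at Q*: 9.97 + 0.07×41.8249 = 12.8977.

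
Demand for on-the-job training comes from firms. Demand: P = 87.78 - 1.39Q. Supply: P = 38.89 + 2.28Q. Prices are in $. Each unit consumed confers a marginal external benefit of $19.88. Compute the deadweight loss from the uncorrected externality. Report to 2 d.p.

DWL = $53.84

Market equilibrium (private): 38.89 + 2.28Q = 87.78 - 1.39Q → Q_m = 13.3215.
Social marginal benefit = demand + MEB = 107.66 - 1.39Q.
Set SMB = MC: 107.66 - 1.39Q = 38.89 + 2.28Q → Q* = 18.7384.
The welfare-loss triangle has base |Q_m − Q*| and height MEB(Q_m) (the vertical gap between SMB and MC is zero at Q* and MEB at Q_m).
DWL = ½ × 5.4169 × 19.8800 = 53.8440.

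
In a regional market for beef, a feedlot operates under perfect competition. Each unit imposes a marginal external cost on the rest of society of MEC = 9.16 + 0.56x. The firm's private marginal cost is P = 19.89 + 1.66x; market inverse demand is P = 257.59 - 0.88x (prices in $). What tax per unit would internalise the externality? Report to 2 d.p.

tax = $50.44 per unit

Social marginal cost = private MC + MEC = 29.05 + 2.22x.
Set SMC = demand: 29.05 + 2.22x = 257.59 - 0.88x → x* = 73.7226.
The Pigouvian tax equals MEC at x*: 9.16 + 0.56×73.7226 = 50.4447.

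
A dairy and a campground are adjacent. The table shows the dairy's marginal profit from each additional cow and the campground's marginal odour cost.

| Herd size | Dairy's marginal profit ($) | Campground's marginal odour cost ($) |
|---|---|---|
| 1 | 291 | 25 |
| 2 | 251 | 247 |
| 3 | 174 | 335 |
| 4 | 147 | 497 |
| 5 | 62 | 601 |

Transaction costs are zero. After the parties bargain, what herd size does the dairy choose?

2

Bargaining reaches the level where marginal profit last exceeds marginal odour cost.
That holds through level 2 (251 ≥ 247) but not at 3 (174 < 335).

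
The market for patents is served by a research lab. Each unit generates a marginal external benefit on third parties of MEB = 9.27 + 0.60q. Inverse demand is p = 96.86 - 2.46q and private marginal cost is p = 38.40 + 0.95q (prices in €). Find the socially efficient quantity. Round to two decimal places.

q* = 24.10

Social marginal cost = private MC − MEB = 29.13 + 0.35q.
Set SMC = demand: 29.13 + 0.35q = 96.86 - 2.46q → q* = 24.1032.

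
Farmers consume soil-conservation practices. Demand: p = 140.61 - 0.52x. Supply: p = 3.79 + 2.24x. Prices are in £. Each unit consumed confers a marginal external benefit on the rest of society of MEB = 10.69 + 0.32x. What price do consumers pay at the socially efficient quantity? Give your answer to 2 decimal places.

Social marginal benefit = demand + MEB = 151.30 - 0.20x.
Set SMB = MC: 151.30 - 0.20x = 3.79 + 2.24x → x* = 60.4549.
Consumer price on the demand curve at x*: 140.61 − 0.52×60.4549 = 109.1735.

P = £109.17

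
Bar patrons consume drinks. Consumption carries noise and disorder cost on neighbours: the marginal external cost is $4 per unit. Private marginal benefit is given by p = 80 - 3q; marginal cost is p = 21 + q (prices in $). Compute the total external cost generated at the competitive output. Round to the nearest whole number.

$59

Market equilibrium (private): 21 + q = 80 - 3q → q_m = 14.7500.
Total external cost = MEC × q_m = 4 × 14.7500 = 59.0000.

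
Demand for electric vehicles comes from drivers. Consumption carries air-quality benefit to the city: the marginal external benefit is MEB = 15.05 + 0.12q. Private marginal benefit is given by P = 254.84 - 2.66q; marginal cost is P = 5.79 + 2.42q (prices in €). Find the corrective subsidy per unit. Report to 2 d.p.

Social marginal benefit = demand + MEB = 269.89 - 2.54q.
Set SMB = MC: 269.89 - 2.54q = 5.79 + 2.42q → q* = 53.2460.
The Pigouvian subsidy equals MEB at q*: 15.05 + 0.12×53.2460 = 21.4395.

subsidy = €21.44 per unit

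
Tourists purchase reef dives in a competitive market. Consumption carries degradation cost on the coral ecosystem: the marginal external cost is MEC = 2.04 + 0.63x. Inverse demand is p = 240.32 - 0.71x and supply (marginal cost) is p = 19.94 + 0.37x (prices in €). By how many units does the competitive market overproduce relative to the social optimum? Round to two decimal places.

76.37 units

Market equilibrium (private): 19.94 + 0.37x = 240.32 - 0.71x → x_m = 204.0556.
Social marginal benefit = demand − MEC = 238.28 - 1.34x.
Set SMB = MC: 238.28 - 1.34x = 19.94 + 0.37x → x* = 127.6842.
Gap = |204.0556 − 127.6842| = 76.3714.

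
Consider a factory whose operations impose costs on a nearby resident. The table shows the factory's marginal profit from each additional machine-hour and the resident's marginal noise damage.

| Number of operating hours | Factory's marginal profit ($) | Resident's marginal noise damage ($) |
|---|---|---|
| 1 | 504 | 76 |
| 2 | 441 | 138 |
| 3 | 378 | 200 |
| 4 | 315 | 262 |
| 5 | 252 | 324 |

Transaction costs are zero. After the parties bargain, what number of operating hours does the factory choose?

Bargaining reaches the level where marginal profit last exceeds marginal noise damage.
That holds through level 4 (315 ≥ 262) but not at 5 (252 < 324).

4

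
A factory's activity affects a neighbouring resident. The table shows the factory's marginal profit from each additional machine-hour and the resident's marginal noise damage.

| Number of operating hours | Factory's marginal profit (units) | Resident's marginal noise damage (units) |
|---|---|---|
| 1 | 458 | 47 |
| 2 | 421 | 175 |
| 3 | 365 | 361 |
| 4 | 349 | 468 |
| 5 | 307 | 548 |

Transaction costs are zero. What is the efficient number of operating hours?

3

Bargaining reaches the level where marginal profit last exceeds marginal noise damage.
That holds through level 3 (365 ≥ 361) but not at 4 (349 < 468).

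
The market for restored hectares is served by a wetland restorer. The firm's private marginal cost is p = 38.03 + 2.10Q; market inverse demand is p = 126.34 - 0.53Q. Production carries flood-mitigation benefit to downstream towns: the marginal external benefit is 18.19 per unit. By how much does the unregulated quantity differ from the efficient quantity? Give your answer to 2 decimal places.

6.92 units

Market equilibrium (private): 38.03 + 2.10Q = 126.34 - 0.53Q → Q_m = 33.5779.
Social marginal cost = private MC − MEB = 19.84 + 2.10Q.
Set SMC = demand: 19.84 + 2.10Q = 126.34 - 0.53Q → Q* = 40.4943.
Gap = |33.5779 − 40.4943| = 6.9164.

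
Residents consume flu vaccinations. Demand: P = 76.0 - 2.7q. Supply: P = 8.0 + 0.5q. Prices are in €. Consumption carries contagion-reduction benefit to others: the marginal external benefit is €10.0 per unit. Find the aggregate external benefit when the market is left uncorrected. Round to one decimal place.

€212.5

Market equilibrium (private): 8.0 + 0.5q = 76.0 - 2.7q → q_m = 21.2500.
Total external benefit = MEB × q_m = 10.0 × 21.2500 = 212.5000.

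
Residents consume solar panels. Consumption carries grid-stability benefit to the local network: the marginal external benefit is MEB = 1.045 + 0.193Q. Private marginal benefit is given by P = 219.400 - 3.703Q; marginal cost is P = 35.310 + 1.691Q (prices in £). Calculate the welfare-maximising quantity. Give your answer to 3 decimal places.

Social marginal benefit = demand + MEB = 220.445 - 3.510Q.
Set SMB = MC: 220.445 - 3.510Q = 35.310 + 1.691Q → Q* = 35.5960.

Q* = 35.596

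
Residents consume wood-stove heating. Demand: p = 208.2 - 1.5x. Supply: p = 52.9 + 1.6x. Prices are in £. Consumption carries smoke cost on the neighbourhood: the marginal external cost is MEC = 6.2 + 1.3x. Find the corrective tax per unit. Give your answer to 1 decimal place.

tax = £50.3 per unit

Social marginal benefit = demand − MEC = 202.0 - 2.8x.
Set SMB = MC: 202.0 - 2.8x = 52.9 + 1.6x → x* = 33.8864.
The Pigouvian tax equals MEC at x*: 6.2 + 1.3×33.8864 = 50.2523.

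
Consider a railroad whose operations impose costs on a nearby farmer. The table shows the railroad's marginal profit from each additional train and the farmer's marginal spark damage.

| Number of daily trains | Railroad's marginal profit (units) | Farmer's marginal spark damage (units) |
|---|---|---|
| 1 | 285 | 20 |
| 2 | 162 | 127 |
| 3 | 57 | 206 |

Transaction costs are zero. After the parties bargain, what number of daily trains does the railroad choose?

Bargaining reaches the level where marginal profit last exceeds marginal spark damage.
That holds through level 2 (162 ≥ 127) but not at 3 (57 < 206).

2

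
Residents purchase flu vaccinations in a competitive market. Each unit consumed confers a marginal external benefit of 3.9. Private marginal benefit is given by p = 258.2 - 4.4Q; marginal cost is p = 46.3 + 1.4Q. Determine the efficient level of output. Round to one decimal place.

Q* = 37.2

Social marginal benefit = demand + MEB = 262.1 - 4.4Q.
Set SMB = MC: 262.1 - 4.4Q = 46.3 + 1.4Q → Q* = 37.2069.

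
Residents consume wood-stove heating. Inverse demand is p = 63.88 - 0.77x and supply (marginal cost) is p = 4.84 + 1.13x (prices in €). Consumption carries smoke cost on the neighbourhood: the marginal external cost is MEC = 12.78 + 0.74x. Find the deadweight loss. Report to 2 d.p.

Market equilibrium (private): 4.84 + 1.13x = 63.88 - 0.77x → x_m = 31.0737.
Social marginal benefit = demand − MEC = 51.10 - 1.51x.
Set SMB = MC: 51.10 - 1.51x = 4.84 + 1.13x → x* = 17.5227.
Between x* and x_m the wedge MC − SMB runs linearly from 0 to MEC(x_m), so the loss is a triangle.
DWL = ½ × 13.5510 × 35.7745 = 242.3901.

DWL = €242.39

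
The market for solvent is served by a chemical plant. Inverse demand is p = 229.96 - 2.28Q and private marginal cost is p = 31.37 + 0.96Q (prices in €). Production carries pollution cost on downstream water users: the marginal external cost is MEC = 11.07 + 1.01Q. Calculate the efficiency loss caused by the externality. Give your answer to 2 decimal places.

Market equilibrium (private): 31.37 + 0.96Q = 229.96 - 2.28Q → Q_m = 61.2932.
Social marginal cost = private MC + MEC = 42.44 + 1.97Q.
Set SMC = demand: 42.44 + 1.97Q = 229.96 - 2.28Q → Q* = 44.1224.
The loss is the area between SMC and demand from Q* to Q_m; with linear curves that's a triangle of height MEC(Q_m).
DWL = ½ × 17.1708 × 72.9761 = 626.5290.

DWL = €626.53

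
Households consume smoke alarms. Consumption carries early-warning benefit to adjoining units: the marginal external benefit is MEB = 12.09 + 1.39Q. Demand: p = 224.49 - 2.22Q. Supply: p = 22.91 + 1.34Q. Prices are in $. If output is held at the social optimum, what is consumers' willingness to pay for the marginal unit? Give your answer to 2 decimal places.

Social marginal benefit = demand + MEB = 236.58 - 0.83Q.
Set SMB = MC: 236.58 - 0.83Q = 22.91 + 1.34Q → Q* = 98.4654.
Consumer price on the demand curve at Q*: 224.49 − 2.22×98.4654 = 5.8968.

P = $5.90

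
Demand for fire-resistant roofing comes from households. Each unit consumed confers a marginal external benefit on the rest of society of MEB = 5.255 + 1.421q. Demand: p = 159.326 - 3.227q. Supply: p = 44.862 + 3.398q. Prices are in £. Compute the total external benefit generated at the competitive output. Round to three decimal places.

£302.889

Market equilibrium (private): 44.862 + 3.398q = 159.326 - 3.227q → q_m = 17.2776.
Total external benefit = ∫₀^{q_m} (5.255 + 1.421q) dq = 5.255×17.2776 + ½×1.421×17.2776² = 302.8890.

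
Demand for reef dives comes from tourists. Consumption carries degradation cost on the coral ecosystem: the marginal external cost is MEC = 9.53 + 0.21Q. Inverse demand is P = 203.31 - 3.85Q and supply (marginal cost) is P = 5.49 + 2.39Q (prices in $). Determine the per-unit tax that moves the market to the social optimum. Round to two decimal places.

tax = $15.66 per unit

Social marginal benefit = demand − MEC = 193.78 - 4.06Q.
Set SMB = MC: 193.78 - 4.06Q = 5.49 + 2.39Q → Q* = 29.1922.
The Pigouvian tax equals MEC at Q*: 9.53 + 0.21×29.1922 = 15.6604.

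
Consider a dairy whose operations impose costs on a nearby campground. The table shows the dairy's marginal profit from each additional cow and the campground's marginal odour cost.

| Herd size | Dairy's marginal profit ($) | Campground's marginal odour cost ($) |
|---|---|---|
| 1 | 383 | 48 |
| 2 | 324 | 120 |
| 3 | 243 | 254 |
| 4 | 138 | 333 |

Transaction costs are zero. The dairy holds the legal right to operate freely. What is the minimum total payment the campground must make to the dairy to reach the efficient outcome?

$381

Left alone the dairy would choose level 4 (marginal profit stays positive).
Efficient level: k* = 2 (marginal profit ≥ marginal odour cost through 2).
The campground must at least cover the dairy's forgone profit from cutting 4→2: 243 + 138 = 381.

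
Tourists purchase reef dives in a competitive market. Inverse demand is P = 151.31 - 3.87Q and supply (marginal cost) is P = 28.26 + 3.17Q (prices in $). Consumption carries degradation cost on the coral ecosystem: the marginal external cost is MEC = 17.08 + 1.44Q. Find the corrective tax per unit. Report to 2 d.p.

Social marginal benefit = demand − MEC = 134.23 - 5.31Q.
Set SMB = MC: 134.23 - 5.31Q = 28.26 + 3.17Q → Q* = 12.4965.
The Pigouvian tax equals MEC at Q*: 17.08 + 1.44×12.4965 = 35.0750.

tax = $35.07 per unit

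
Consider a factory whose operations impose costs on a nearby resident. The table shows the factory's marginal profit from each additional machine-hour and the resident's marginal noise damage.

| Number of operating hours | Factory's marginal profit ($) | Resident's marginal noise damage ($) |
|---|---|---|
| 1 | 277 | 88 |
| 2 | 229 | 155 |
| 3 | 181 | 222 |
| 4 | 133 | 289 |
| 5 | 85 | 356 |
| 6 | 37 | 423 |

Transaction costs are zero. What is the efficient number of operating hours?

2

Bargaining reaches the level where marginal profit last exceeds marginal noise damage.
That holds through level 2 (229 ≥ 155) but not at 3 (181 < 222).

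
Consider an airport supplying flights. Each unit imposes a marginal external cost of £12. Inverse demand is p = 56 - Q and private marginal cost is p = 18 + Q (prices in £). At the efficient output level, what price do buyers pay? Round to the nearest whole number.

Social marginal cost = private MC + MEC = 30 + Q.
Set SMC = demand: 30 + Q = 56 - Q → Q* = 13.0000.
Consumer price on the demand curve at Q*: 56 − 1×13.0000 = 43.0000.

P = £43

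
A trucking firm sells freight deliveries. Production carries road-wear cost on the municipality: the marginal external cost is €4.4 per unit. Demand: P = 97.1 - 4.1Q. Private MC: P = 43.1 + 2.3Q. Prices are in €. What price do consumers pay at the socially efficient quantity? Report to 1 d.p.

Social marginal cost = private MC + MEC = 47.5 + 2.3Q.
Set SMC = demand: 47.5 + 2.3Q = 97.1 - 4.1Q → Q* = 7.7500.
Consumer price on the demand curve at Q*: 97.1 − 4.1×7.7500 = 65.3250.

P = €65.3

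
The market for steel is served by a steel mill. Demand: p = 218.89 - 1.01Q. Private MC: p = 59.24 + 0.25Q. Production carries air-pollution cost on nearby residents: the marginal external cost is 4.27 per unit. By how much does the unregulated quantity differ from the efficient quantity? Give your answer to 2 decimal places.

3.39 units

Market equilibrium (private): 59.24 + 0.25Q = 218.89 - 1.01Q → Q_m = 126.7063.
Social marginal cost = private MC + MEC = 63.51 + 0.25Q.
Set SMC = demand: 63.51 + 0.25Q = 218.89 - 1.01Q → Q* = 123.3175.
Gap = |126.7063 − 123.3175| = 3.3888.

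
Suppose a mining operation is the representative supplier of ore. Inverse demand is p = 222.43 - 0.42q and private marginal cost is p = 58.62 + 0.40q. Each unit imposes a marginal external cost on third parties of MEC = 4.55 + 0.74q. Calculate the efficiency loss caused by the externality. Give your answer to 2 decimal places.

DWL = 7442.06

Market equilibrium (private): 58.62 + 0.40q = 222.43 - 0.42q → q_m = 199.7683.
Social marginal cost = private MC + MEC = 63.17 + 1.14q.
Set SMC = demand: 63.17 + 1.14q = 222.43 - 0.42q → q* = 102.0897.
The loss is the area between SMC and demand from q* to q_m; with linear curves that's a triangle of height MEC(q_m).
DWL = ½ × 97.6786 × 152.3785 = 7442.0593.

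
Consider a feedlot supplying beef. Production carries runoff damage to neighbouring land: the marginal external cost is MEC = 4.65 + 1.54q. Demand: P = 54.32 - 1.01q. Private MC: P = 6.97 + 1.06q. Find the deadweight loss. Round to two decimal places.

DWL = 220.24

Market equilibrium (private): 6.97 + 1.06q = 54.32 - 1.01q → q_m = 22.8744.
Social marginal cost = private MC + MEC = 11.62 + 2.60q.
Set SMC = demand: 11.62 + 2.60q = 54.32 - 1.01q → q* = 11.8283.
The welfare-loss triangle has base |q_m − q*| and height MEC(q_m) (the vertical gap between SMC and demand is zero at q* and MEC at q_m).
DWL = ½ × 11.0461 × 39.8766 = 220.2405.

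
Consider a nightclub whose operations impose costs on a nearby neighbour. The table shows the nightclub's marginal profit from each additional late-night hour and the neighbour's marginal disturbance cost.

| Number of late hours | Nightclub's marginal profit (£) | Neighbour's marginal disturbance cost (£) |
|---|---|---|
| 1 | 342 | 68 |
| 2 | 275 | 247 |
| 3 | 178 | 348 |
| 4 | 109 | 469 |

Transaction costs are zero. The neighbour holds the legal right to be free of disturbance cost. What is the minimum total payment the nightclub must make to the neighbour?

£315

Efficient level: marginal profit ≥ marginal disturbance cost through level 2, so k* = 2.
With the neighbour holding the right, the nightclub must at least compensate total damage at k*: 68 + 247 = 315.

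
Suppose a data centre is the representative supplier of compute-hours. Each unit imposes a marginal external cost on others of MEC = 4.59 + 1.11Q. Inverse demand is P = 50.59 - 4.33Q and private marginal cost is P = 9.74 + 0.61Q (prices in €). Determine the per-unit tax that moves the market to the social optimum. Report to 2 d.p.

Social marginal cost = private MC + MEC = 14.33 + 1.72Q.
Set SMC = demand: 14.33 + 1.72Q = 50.59 - 4.33Q → Q* = 5.9934.
The Pigouvian tax equals MEC at Q*: 4.59 + 1.11×5.9934 = 11.2427.

tax = €11.24 per unit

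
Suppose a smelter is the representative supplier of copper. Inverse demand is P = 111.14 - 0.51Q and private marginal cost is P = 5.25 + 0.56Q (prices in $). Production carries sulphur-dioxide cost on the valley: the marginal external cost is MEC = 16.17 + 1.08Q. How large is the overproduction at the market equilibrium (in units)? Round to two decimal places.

Market equilibrium (private): 5.25 + 0.56Q = 111.14 - 0.51Q → Q_m = 98.9626.
Social marginal cost = private MC + MEC = 21.42 + 1.64Q.
Set SMC = demand: 21.42 + 1.64Q = 111.14 - 0.51Q → Q* = 41.7302.
Gap = |98.9626 − 41.7302| = 57.2324.

57.23 units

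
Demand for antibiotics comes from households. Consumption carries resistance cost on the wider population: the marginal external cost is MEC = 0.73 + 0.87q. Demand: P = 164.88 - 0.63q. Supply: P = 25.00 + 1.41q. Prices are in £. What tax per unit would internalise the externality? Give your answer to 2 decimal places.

Social marginal benefit = demand − MEC = 164.15 - 1.50q.
Set SMB = MC: 164.15 - 1.50q = 25.00 + 1.41q → q* = 47.8179.
The Pigouvian tax equals MEC at q*: 0.73 + 0.87×47.8179 = 42.3316.

tax = £42.33 per unit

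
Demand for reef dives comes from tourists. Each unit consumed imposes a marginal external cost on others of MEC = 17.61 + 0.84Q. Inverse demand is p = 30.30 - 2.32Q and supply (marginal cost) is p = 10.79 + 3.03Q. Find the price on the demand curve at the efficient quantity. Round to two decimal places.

Social marginal benefit = demand − MEC = 12.69 - 3.16Q.
Set SMB = MC: 12.69 - 3.16Q = 10.79 + 3.03Q → Q* = 0.3069.
Consumer price on the demand curve at Q*: 30.30 − 2.32×0.3069 = 29.5880.

P = 29.59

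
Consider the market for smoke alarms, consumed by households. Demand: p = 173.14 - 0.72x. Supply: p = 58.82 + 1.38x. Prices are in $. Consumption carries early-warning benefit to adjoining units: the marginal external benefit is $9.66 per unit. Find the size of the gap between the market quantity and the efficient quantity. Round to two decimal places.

4.60 units

Market equilibrium (private): 58.82 + 1.38x = 173.14 - 0.72x → x_m = 54.4381.
Social marginal benefit = demand + MEB = 182.80 - 0.72x.
Set SMB = MC: 182.80 - 0.72x = 58.82 + 1.38x → x* = 59.0381.
Gap = |54.4381 − 59.0381| = 4.6000.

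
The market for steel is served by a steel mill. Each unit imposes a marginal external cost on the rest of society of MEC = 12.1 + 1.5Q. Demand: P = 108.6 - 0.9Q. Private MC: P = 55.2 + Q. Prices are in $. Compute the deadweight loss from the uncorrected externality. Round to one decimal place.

DWL = $432.9

Market equilibrium (private): 55.2 + Q = 108.6 - 0.9Q → Q_m = 28.1053.
Social marginal cost = private MC + MEC = 67.3 + 2.5Q.
Set SMC = demand: 67.3 + 2.5Q = 108.6 - 0.9Q → Q* = 12.1471.
Height of the DWL triangle at Q_m is SMC(Q_m) − demand(Q_m) = MEC(Q_m) = 54.2579.
DWL = ½ × 15.9582 × 54.2579 = 432.9292.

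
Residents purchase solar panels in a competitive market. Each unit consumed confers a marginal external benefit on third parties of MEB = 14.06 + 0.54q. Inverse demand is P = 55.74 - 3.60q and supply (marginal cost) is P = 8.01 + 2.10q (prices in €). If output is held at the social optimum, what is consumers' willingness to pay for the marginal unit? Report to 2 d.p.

P = €12.63

Social marginal benefit = demand + MEB = 69.80 - 3.06q.
Set SMB = MC: 69.80 - 3.06q = 8.01 + 2.10q → q* = 11.9748.
Consumer price on the demand curve at q*: 55.74 − 3.60×11.9748 = 12.6307.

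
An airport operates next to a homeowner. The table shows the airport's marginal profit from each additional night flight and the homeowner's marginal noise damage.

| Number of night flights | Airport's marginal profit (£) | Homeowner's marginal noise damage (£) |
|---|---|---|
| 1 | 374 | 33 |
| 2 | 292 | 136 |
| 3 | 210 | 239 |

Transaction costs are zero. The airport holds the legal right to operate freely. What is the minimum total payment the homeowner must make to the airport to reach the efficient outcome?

Left alone the airport would choose level 3 (marginal profit stays positive).
Efficient level: k* = 2 (marginal profit ≥ marginal noise damage through 2).
The homeowner must at least cover the airport's forgone profit from cutting 3→2: 210 = 210.

£210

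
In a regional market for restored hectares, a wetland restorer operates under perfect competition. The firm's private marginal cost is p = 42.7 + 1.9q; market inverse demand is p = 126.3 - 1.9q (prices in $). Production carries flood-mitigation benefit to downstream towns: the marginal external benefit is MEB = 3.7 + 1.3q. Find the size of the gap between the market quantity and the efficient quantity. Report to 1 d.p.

12.9 units

Market equilibrium (private): 42.7 + 1.9q = 126.3 - 1.9q → q_m = 22.0000.
Social marginal cost = private MC − MEB = 39.0 + 0.6q.
Set SMC = demand: 39.0 + 0.6q = 126.3 - 1.9q → q* = 34.9200.
Gap = |22.0000 − 34.9200| = 12.9200.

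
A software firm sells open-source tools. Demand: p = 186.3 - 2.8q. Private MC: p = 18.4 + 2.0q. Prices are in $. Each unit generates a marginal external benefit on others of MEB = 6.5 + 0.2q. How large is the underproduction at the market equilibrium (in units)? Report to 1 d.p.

Market equilibrium (private): 18.4 + 2.0q = 186.3 - 2.8q → q_m = 34.9792.
Social marginal cost = private MC − MEB = 11.9 + 1.8q.
Set SMC = demand: 11.9 + 1.8q = 186.3 - 2.8q → q* = 37.9130.
Gap = |34.9792 − 37.9130| = 2.9338.

2.9 units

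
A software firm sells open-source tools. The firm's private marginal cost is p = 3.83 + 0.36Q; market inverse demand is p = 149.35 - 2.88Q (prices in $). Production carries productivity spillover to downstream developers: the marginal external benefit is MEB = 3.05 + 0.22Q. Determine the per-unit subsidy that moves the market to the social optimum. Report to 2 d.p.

Social marginal cost = private MC − MEB = 0.78 + 0.14Q.
Set SMC = demand: 0.78 + 0.14Q = 149.35 - 2.88Q → Q* = 49.1954.
The Pigouvian subsidy equals MEB at Q*: 3.05 + 0.22×49.1954 = 13.8730.

subsidy = $13.87 per unit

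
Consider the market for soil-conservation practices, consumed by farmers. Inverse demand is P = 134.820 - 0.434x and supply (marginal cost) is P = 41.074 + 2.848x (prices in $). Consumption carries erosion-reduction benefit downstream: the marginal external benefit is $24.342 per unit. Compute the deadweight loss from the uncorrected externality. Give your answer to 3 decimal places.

DWL = $90.270

Market equilibrium (private): 41.074 + 2.848x = 134.820 - 0.434x → x_m = 28.5637.
Social marginal benefit = demand + MEB = 159.162 - 0.434x.
Set SMB = MC: 159.162 - 0.434x = 41.074 + 2.848x → x* = 35.9805.
The welfare-loss triangle has base |x_m − x*| and height MEB(x_m) (the vertical gap between SMB and MC is zero at x* and MEB at x_m).
DWL = ½ × 7.4168 × 24.3420 = 90.2699.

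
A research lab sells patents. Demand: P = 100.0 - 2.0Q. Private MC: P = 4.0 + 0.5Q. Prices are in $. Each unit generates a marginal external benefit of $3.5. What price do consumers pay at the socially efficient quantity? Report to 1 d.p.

P = $20.4

Social marginal cost = private MC − MEB = 0.5 + 0.5Q.
Set SMC = demand: 0.5 + 0.5Q = 100.0 - 2.0Q → Q* = 39.8000.
Consumer price on the demand curve at Q*: 100.0 − 2.0×39.8000 = 20.4000.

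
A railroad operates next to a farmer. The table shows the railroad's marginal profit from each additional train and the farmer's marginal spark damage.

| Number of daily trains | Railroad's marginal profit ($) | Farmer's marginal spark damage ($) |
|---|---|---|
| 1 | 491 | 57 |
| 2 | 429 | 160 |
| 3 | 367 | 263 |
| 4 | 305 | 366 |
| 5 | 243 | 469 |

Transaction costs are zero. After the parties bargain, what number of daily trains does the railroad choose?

3

Bargaining reaches the level where marginal profit last exceeds marginal spark damage.
That holds through level 3 (367 ≥ 263) but not at 4 (305 < 366).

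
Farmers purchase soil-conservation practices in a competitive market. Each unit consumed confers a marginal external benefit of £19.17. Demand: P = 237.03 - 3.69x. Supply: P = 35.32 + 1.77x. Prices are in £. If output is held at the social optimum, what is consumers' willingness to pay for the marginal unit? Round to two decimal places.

P = £87.75

Social marginal benefit = demand + MEB = 256.20 - 3.69x.
Set SMB = MC: 256.20 - 3.69x = 35.32 + 1.77x → x* = 40.4542.
Consumer price on the demand curve at x*: 237.03 − 3.69×40.4542 = 87.7540.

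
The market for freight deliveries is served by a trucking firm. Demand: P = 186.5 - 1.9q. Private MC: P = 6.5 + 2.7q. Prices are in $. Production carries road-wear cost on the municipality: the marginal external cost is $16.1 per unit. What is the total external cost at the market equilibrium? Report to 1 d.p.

$630.0

Market equilibrium (private): 6.5 + 2.7q = 186.5 - 1.9q → q_m = 39.1304.
Total external cost = MEC × q_m = 16.1 × 39.1304 = 629.9994.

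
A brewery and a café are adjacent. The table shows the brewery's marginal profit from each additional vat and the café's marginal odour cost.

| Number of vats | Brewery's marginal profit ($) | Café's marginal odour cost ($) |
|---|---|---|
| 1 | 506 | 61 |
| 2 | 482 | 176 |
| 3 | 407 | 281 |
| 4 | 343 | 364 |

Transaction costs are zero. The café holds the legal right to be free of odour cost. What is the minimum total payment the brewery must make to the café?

Efficient level: marginal profit ≥ marginal odour cost through level 3, so k* = 3.
With the café holding the right, the brewery must at least compensate total damage at k*: 61 + 176 + 281 = 518.

$518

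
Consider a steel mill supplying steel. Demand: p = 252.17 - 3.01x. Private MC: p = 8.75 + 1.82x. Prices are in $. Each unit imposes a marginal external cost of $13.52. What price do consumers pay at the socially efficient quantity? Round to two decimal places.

P = $108.90

Social marginal cost = private MC + MEC = 22.27 + 1.82x.
Set SMC = demand: 22.27 + 1.82x = 252.17 - 3.01x → x* = 47.5983.
Consumer price on the demand curve at x*: 252.17 − 3.01×47.5983 = 108.8991.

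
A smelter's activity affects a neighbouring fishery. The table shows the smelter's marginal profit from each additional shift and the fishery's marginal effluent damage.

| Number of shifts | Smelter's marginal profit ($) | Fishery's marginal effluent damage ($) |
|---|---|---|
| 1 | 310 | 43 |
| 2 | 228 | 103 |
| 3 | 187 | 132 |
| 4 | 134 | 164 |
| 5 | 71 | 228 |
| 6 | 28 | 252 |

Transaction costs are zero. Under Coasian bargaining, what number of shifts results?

3

Bargaining reaches the level where marginal profit last exceeds marginal effluent damage.
That holds through level 3 (187 ≥ 132) but not at 4 (134 < 164).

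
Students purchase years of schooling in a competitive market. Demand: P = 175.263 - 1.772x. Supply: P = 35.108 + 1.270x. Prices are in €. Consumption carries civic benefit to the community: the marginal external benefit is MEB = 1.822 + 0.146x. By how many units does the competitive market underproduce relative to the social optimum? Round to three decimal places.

Market equilibrium (private): 35.108 + 1.270x = 175.263 - 1.772x → x_m = 46.0733.
Social marginal benefit = demand + MEB = 177.085 - 1.626x.
Set SMB = MC: 177.085 - 1.626x = 35.108 + 1.270x → x* = 49.0252.
Gap = |46.0733 − 49.0252| = 2.9519.

2.952 units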